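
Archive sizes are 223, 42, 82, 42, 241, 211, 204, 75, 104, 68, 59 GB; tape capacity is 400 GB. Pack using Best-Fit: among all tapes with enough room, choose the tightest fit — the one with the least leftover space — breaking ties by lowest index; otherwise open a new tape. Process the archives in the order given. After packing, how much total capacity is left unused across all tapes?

249

Put 223 GB in tape 1; 177 GB remain.
Put 42 GB in tape 1; 135 GB remain.
Put 82 GB in tape 1; 53 GB remain.
Put 42 GB in tape 1; 11 GB remain.
Put 241 GB in tape 2; 159 GB remain.
Put 211 GB in tape 3; 189 GB remain.
Put 204 GB in tape 4; 196 GB remain.
Put 75 GB in tape 2; 84 GB remain.
Put 104 GB in tape 3; 85 GB remain.
Put 68 GB in tape 2; 16 GB remain.
Put 59 GB in tape 3; 26 GB remain.
4 tapes × 400 GB = 1600 GB; used 1351 GB; unused 249 GB.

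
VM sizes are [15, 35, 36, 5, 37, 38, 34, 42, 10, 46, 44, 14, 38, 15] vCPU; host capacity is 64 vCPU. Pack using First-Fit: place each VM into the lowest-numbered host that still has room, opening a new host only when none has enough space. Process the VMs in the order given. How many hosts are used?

Put 15 vCPU in host 1; 49 vCPU remain.
Put 35 vCPU in host 1; 14 vCPU remain.
Put 36 vCPU in host 2; 28 vCPU remain.
Put 5 vCPU in host 1; 9 vCPU remain.
Put 37 vCPU in host 3; 27 vCPU remain.
Put 38 vCPU in host 4; 26 vCPU remain.
Put 34 vCPU in host 5; 30 vCPU remain.
Put 42 vCPU in host 6; 22 vCPU remain.
Put 10 vCPU in host 2; 18 vCPU remain.
Put 46 vCPU in host 7; 18 vCPU remain.
Put 44 vCPU in host 8; 20 vCPU remain.
Put 14 vCPU in host 2; 4 vCPU remain.
Put 38 vCPU in host 9; 26 vCPU remain.
Put 15 vCPU in host 3; 12 vCPU remain.
Final hosts: [15,35,5] [36,10,14] [37,15] [38] [34] [42] [46] [44] [38].

9 hosts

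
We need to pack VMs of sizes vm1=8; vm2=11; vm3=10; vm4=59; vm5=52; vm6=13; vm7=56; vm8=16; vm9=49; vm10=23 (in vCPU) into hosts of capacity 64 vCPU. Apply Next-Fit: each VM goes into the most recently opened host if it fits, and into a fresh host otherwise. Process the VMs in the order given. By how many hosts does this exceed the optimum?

3

Next-Fit: [8,11,10] [59] [52] [13] [56] [16] [49] [23] → 8 hosts.
Total size 297 vCPU; any packing needs at least ⌈297/64⌉ = 5 hosts.
An optimal packing achieves that bound: [59] [56,8] [52,11] [49,13] [23,16,10] → 5 hosts.
Excess: 8 − 5 = 3.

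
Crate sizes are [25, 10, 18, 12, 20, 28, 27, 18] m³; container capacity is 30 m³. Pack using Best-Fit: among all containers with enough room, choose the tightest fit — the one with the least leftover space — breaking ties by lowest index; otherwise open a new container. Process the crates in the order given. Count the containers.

container 1: place 25 m³, 5 m³ left
container 2: place 10 m³, 20 m³ left
container 2: place 18 m³, 2 m³ left
container 3: place 12 m³, 18 m³ left
container 4: place 20 m³, 10 m³ left
container 5: place 28 m³, 2 m³ left
container 6: place 27 m³, 3 m³ left
container 3: place 18 m³, 0 m³ left

6 containers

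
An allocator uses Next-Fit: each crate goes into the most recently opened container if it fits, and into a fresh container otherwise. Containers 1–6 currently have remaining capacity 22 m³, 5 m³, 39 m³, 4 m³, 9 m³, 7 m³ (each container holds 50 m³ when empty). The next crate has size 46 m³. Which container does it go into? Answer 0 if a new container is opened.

Next-Fit only looks at container 6, which has 7 m³ free.
46 m³ does not fit, so a new container is opened.

0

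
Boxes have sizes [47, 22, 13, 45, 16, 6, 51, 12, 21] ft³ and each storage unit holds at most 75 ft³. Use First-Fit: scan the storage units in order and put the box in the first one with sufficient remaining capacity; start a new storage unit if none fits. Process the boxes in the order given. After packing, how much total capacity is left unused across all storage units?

67

storage unit 1: place 47 ft³, 28 ft³ left
storage unit 1: place 22 ft³, 6 ft³ left
storage unit 2: place 13 ft³, 62 ft³ left
storage unit 2: place 45 ft³, 17 ft³ left
storage unit 2: place 16 ft³, 1 ft³ left
storage unit 1: place 6 ft³, 0 ft³ left
storage unit 3: place 51 ft³, 24 ft³ left
storage unit 3: place 12 ft³, 12 ft³ left
storage unit 4: place 21 ft³, 54 ft³ left
4 storage units × 75 ft³ = 300 ft³; used 233 ft³; unused 67 ft³.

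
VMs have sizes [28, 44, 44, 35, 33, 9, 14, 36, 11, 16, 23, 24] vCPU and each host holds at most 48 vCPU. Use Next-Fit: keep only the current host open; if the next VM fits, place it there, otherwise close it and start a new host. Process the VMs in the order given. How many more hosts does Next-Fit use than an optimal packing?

2

Next-Fit: [28] [44] [44] [35] [33,9] [14] [36,11] [16,23] [24] → 9 hosts.
Total size 317 vCPU; any packing needs at least ⌈317/48⌉ = 7 hosts.
An optimal packing achieves that bound: [44] [44] [36,11] [35,9] [33,14] [28,16] [24,23] → 7 hosts.
Excess: 9 − 7 = 2.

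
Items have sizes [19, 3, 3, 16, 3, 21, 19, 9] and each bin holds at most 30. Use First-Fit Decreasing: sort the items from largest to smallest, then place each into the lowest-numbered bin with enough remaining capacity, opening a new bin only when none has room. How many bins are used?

4

Sorted descending: 21, 19, 19, 16, 9, 3, 3, 3.
21 → bin 1 (remaining 9)
19 → bin 2 (remaining 11)
19 → bin 3 (remaining 11)
16 → bin 4 (remaining 14)
9 → bin 1 (remaining 0)
3 → bin 2 (remaining 8)
3 → bin 2 (remaining 5)
3 → bin 2 (remaining 2)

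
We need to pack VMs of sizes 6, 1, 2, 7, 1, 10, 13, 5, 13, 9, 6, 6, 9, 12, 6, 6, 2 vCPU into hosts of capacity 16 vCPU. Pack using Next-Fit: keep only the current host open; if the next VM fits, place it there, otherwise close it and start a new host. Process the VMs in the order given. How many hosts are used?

6 vCPU → host 1 (remaining 10 vCPU)
1 vCPU → host 1 (remaining 9 vCPU)
2 vCPU → host 1 (remaining 7 vCPU)
7 vCPU → host 1 (remaining 0 vCPU)
1 vCPU → host 2 (remaining 15 vCPU)
10 vCPU → host 2 (remaining 5 vCPU)
13 vCPU → host 3 (remaining 3 vCPU)
5 vCPU → host 4 (remaining 11 vCPU)
13 vCPU → host 5 (remaining 3 vCPU)
9 vCPU → host 6 (remaining 7 vCPU)
6 vCPU → host 6 (remaining 1 vCPU)
6 vCPU → host 7 (remaining 10 vCPU)
9 vCPU → host 7 (remaining 1 vCPU)
12 vCPU → host 8 (remaining 4 vCPU)
6 vCPU → host 9 (remaining 10 vCPU)
6 vCPU → host 9 (remaining 4 vCPU)
2 vCPU → host 9 (remaining 2 vCPU)

9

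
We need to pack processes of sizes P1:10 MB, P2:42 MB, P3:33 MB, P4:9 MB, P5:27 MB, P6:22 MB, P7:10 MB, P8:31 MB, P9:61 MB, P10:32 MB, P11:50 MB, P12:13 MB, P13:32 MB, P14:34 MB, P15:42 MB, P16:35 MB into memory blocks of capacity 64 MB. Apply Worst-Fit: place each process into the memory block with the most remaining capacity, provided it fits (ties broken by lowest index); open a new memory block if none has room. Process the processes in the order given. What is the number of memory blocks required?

Put P1 (10 MB) in memory block 1; 54 MB remain.
Put P2 (42 MB) in memory block 1; 12 MB remain.
Put P3 (33 MB) in memory block 2; 31 MB remain.
Put P4 (9 MB) in memory block 2; 22 MB remain.
Put P5 (27 MB) in memory block 3; 37 MB remain.
Put P6 (22 MB) in memory block 3; 15 MB remain.
Put P7 (10 MB) in memory block 2; 12 MB remain.
Put P8 (31 MB) in memory block 4; 33 MB remain.
Put P9 (61 MB) in memory block 5; 3 MB remain.
Put P10 (32 MB) in memory block 4; 1 MB remain.
Put P11 (50 MB) in memory block 6; 14 MB remain.
Put P12 (13 MB) in memory block 3; 2 MB remain.
Put P13 (32 MB) in memory block 7; 32 MB remain.
Put P14 (34 MB) in memory block 8; 30 MB remain.
Put P15 (42 MB) in memory block 9; 22 MB remain.
Put P16 (35 MB) in memory block 10; 29 MB remain.
Final memory blocks: [10,42] [33,9,10] [27,22,13] [31,32] [61] [50] [32] [34] [42] [35].

10 memory blocks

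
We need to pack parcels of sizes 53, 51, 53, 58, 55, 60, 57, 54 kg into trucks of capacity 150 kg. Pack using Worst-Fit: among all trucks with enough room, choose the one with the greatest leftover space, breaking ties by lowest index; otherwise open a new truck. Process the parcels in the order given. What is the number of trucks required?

4

truck 1: place 53 kg, 97 kg left
truck 1: place 51 kg, 46 kg left
truck 2: place 53 kg, 97 kg left
truck 2: place 58 kg, 39 kg left
truck 3: place 55 kg, 95 kg left
truck 3: place 60 kg, 35 kg left
truck 4: place 57 kg, 93 kg left
truck 4: place 54 kg, 39 kg left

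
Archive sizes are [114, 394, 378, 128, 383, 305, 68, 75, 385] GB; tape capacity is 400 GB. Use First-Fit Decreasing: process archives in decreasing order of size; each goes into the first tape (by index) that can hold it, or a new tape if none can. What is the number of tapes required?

Sorted descending: 394, 385, 383, 378, 305, 128, 114, 75, 68.
394 GB → tape 1 (remaining 6 GB)
385 GB → tape 2 (remaining 15 GB)
383 GB → tape 3 (remaining 17 GB)
378 GB → tape 4 (remaining 22 GB)
305 GB → tape 5 (remaining 95 GB)
128 GB → tape 6 (remaining 272 GB)
114 GB → tape 6 (remaining 158 GB)
75 GB → tape 5 (remaining 20 GB)
68 GB → tape 6 (remaining 90 GB)

6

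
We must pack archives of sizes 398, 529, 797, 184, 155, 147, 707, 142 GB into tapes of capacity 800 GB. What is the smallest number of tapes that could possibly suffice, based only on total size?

Total size = 398 + 529 + 797 + 184 + 155 + 147 + 707 + 142 = 3059 GB.
⌈3059 / 800⌉ = 4.

4 tapes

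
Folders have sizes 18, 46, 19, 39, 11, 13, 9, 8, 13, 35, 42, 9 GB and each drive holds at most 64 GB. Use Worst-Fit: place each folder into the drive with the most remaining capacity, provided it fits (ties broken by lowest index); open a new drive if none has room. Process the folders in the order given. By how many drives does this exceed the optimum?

Worst-Fit: [18,46] [19,39] [11,13,9,8,13] [35,9] [42] → 5 drives.
Total size 262 GB; any packing needs at least ⌈262/64⌉ = 5 drives.
So 5 is already optimal.

0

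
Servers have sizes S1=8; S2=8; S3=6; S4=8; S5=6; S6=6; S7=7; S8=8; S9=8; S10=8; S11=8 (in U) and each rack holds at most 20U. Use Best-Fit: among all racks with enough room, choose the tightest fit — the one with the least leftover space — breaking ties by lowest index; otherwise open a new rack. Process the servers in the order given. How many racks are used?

S1 (8U) → rack 1 (remaining 12U)
S2 (8U) → rack 1 (remaining 4U)
S3 (6U) → rack 2 (remaining 14U)
S4 (8U) → rack 2 (remaining 6U)
S5 (6U) → rack 2 (remaining 0U)
S6 (6U) → rack 3 (remaining 14U)
S7 (7U) → rack 3 (remaining 7U)
S8 (8U) → rack 4 (remaining 12U)
S9 (8U) → rack 4 (remaining 4U)
S10 (8U) → rack 5 (remaining 12U)
S11 (8U) → rack 5 (remaining 4U)
Final racks: [8,8] [6,8,6] [6,7] [8,8] [8,8].

5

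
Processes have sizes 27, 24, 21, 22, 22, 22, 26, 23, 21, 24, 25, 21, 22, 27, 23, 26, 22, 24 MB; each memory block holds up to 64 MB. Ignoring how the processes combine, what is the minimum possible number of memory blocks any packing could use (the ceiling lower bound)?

7 memory blocks

Total size = 27 + 24 + 21 + 22 + 22 + 22 + 26 + 23 + 21 + 24 + 25 + 21 + 22 + 27 + 23 + 26 + 22 + 24 = 422 MB.
⌈422 / 64⌉ = 7.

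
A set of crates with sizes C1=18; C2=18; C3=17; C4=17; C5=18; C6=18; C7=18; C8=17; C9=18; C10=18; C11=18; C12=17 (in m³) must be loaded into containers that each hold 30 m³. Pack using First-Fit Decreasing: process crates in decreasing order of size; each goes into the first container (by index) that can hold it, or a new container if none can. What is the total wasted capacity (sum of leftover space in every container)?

Sorted descending: 18, 18, 18, 18, 18, 18, 18, 18, 17, 17, 17, 17.
container 1: place 18 m³, 12 m³ left
container 2: place 18 m³, 12 m³ left
container 3: place 18 m³, 12 m³ left
container 4: place 18 m³, 12 m³ left
container 5: place 18 m³, 12 m³ left
container 6: place 18 m³, 12 m³ left
container 7: place 18 m³, 12 m³ left
container 8: place 18 m³, 12 m³ left
container 9: place 17 m³, 13 m³ left
container 10: place 17 m³, 13 m³ left
container 11: place 17 m³, 13 m³ left
container 12: place 17 m³, 13 m³ left
12 containers × 30 m³ = 360 m³; used 212 m³; unused 148 m³.

148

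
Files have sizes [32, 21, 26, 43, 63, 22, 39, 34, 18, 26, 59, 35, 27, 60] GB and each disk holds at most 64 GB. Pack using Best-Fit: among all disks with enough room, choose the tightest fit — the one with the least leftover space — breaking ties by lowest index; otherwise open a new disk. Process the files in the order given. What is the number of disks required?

9

disk 1: place 32 GB, 32 GB left
disk 1: place 21 GB, 11 GB left
disk 2: place 26 GB, 38 GB left
disk 3: place 43 GB, 21 GB left
disk 4: place 63 GB, 1 GB left
disk 2: place 22 GB, 16 GB left
disk 5: place 39 GB, 25 GB left
disk 6: place 34 GB, 30 GB left
disk 3: place 18 GB, 3 GB left
disk 6: place 26 GB, 4 GB left
disk 7: place 59 GB, 5 GB left
disk 8: place 35 GB, 29 GB left
disk 8: place 27 GB, 2 GB left
disk 9: place 60 GB, 4 GB left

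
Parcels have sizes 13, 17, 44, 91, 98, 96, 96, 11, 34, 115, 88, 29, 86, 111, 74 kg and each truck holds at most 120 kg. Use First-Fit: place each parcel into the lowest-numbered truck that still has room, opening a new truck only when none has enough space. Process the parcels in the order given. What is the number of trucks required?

10

truck 1: place 13 kg, 107 kg left
truck 1: place 17 kg, 90 kg left
truck 1: place 44 kg, 46 kg left
truck 2: place 91 kg, 29 kg left
truck 3: place 98 kg, 22 kg left
truck 4: place 96 kg, 24 kg left
truck 5: place 96 kg, 24 kg left
truck 1: place 11 kg, 35 kg left
truck 1: place 34 kg, 1 kg left
truck 6: place 115 kg, 5 kg left
truck 7: place 88 kg, 32 kg left
truck 2: place 29 kg, 0 kg left
truck 8: place 86 kg, 34 kg left
truck 9: place 111 kg, 9 kg left
truck 10: place 74 kg, 46 kg left
Final trucks: [13,17,44,11,34] [91,29] [98] [96] [96] [115] [88] [86] [111] [74].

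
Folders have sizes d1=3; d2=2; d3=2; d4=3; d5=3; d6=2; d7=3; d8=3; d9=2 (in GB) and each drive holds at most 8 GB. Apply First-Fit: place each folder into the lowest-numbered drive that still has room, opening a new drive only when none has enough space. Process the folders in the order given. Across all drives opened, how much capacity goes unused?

drive 1: place d1 (3 GB), 5 GB left
drive 1: place d2 (2 GB), 3 GB left
drive 1: place d3 (2 GB), 1 GB left
drive 2: place d4 (3 GB), 5 GB left
drive 2: place d5 (3 GB), 2 GB left
drive 2: place d6 (2 GB), 0 GB left
drive 3: place d7 (3 GB), 5 GB left
drive 3: place d8 (3 GB), 2 GB left
drive 3: place d9 (2 GB), 0 GB left
3 drives × 8 GB = 24 GB; used 23 GB; unused 1 GB.

1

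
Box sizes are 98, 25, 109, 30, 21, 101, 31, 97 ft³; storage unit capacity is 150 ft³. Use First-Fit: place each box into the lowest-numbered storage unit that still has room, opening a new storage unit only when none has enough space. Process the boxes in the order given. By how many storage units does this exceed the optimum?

First-Fit: [98,25,21] [109,30] [101,31] [97] → 4 storage units.
Total size 512 ft³; any packing needs at least ⌈512/150⌉ = 4 storage units.
So 4 is already optimal.

0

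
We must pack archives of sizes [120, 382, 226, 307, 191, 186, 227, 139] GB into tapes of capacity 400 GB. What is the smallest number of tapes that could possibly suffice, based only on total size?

5

Total size = 120 + 382 + 226 + 307 + 191 + 186 + 227 + 139 = 1778 GB.
⌈1778 / 400⌉ = 5.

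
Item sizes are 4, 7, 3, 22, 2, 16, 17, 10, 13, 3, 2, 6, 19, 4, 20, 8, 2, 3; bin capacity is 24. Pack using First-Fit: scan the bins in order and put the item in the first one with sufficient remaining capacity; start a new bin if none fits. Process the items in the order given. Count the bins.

Put 4 in bin 1; 20 remain.
Put 7 in bin 1; 13 remain.
Put 3 in bin 1; 10 remain.
Put 22 in bin 2; 2 remain.
Put 2 in bin 1; 8 remain.
Put 16 in bin 3; 8 remain.
Put 17 in bin 4; 7 remain.
Put 10 in bin 5; 14 remain.
Put 13 in bin 5; 1 remain.
Put 3 in bin 1; 5 remain.
Put 2 in bin 1; 3 remain.
Put 6 in bin 3; 2 remain.
Put 19 in bin 6; 5 remain.
Put 4 in bin 4; 3 remain.
Put 20 in bin 7; 4 remain.
Put 8 in bin 8; 16 remain.
Put 2 in bin 1; 1 remain.
Put 3 in bin 4; 0 remain.
Final bins: [4,7,3,2,3,2,2] [22] [16,6] [17,4,3] [10,13] [19] [20] [8].

8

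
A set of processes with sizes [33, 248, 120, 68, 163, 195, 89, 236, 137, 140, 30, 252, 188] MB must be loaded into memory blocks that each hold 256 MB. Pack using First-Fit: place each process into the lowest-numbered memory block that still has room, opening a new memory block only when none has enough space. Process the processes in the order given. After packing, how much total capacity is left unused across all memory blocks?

33 MB → memory block 1 (remaining 223 MB)
248 MB → memory block 2 (remaining 8 MB)
120 MB → memory block 1 (remaining 103 MB)
68 MB → memory block 1 (remaining 35 MB)
163 MB → memory block 3 (remaining 93 MB)
195 MB → memory block 4 (remaining 61 MB)
89 MB → memory block 3 (remaining 4 MB)
236 MB → memory block 5 (remaining 20 MB)
137 MB → memory block 6 (remaining 119 MB)
140 MB → memory block 7 (remaining 116 MB)
30 MB → memory block 1 (remaining 5 MB)
252 MB → memory block 8 (remaining 4 MB)
188 MB → memory block 9 (remaining 68 MB)
9 memory blocks × 256 MB = 2304 MB; used 1899 MB; unused 405 MB.

405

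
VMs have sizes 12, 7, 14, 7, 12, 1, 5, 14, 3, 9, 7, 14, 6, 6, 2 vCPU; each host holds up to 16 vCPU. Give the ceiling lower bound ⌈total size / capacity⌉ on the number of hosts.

8

Total size = 12 + 7 + 14 + 7 + 12 + 1 + 5 + 14 + 3 + 9 + 7 + 14 + 6 + 6 + 2 = 119 vCPU.
⌈119 / 16⌉ = 8.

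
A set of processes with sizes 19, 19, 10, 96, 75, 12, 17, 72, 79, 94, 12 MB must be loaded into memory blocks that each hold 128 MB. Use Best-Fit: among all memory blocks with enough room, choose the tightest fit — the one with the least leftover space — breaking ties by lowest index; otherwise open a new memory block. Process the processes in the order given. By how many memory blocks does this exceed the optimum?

Best-Fit: [19,19,10,75] [96,12,17] [72] [79] [94,12] → 5 memory blocks.
5 processes exceed 64 MB (half the capacity), and no two of those can share a memory block, so at least 5 memory blocks are needed.
So 5 is already optimal.

0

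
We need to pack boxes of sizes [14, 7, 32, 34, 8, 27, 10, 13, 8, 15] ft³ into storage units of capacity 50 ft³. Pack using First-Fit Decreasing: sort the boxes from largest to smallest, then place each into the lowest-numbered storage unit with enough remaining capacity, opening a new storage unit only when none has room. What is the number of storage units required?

4

Sorted descending: 34, 32, 27, 15, 14, 13, 10, 8, 8, 7.
storage unit 1: place 34 ft³, 16 ft³ left
storage unit 2: place 32 ft³, 18 ft³ left
storage unit 3: place 27 ft³, 23 ft³ left
storage unit 1: place 15 ft³, 1 ft³ left
storage unit 2: place 14 ft³, 4 ft³ left
storage unit 3: place 13 ft³, 10 ft³ left
storage unit 3: place 10 ft³, 0 ft³ left
storage unit 4: place 8 ft³, 42 ft³ left
storage unit 4: place 8 ft³, 34 ft³ left
storage unit 4: place 7 ft³, 27 ft³ left
Final storage units: [34,15] [32,14] [27,13,10] [8,8,7].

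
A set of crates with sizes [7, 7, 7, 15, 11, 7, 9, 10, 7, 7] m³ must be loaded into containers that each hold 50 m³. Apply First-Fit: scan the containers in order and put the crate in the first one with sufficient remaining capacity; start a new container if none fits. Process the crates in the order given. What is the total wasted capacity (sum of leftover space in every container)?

container 1: place 7 m³, 43 m³ left
container 1: place 7 m³, 36 m³ left
container 1: place 7 m³, 29 m³ left
container 1: place 15 m³, 14 m³ left
container 1: place 11 m³, 3 m³ left
container 2: place 7 m³, 43 m³ left
container 2: place 9 m³, 34 m³ left
container 2: place 10 m³, 24 m³ left
container 2: place 7 m³, 17 m³ left
container 2: place 7 m³, 10 m³ left
2 containers × 50 m³ = 100 m³; used 87 m³; unused 13 m³.

13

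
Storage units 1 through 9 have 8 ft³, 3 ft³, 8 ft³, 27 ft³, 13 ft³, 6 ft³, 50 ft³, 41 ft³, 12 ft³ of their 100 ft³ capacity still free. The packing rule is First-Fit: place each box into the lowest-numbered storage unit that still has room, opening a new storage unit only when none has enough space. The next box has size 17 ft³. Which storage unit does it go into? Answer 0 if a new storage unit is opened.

4

Storage units with room: storage unit 4 (27 ft³), storage unit 7 (50 ft³), storage unit 8 (41 ft³).
The first with room is storage unit 4.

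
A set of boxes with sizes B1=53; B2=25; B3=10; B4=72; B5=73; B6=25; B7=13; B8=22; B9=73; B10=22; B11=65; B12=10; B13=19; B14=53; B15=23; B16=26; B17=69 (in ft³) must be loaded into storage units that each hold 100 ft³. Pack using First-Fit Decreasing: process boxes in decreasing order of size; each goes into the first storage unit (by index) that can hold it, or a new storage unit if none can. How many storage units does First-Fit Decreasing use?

7

Sorted descending: 73, 73, 72, 69, 65, 53, 53, 26, 25, 25, 23, 22, 22, 19, 13, 10, 10.
storage unit 1: place 73 ft³, 27 ft³ left
storage unit 2: place 73 ft³, 27 ft³ left
storage unit 3: place 72 ft³, 28 ft³ left
storage unit 4: place 69 ft³, 31 ft³ left
storage unit 5: place 65 ft³, 35 ft³ left
storage unit 6: place 53 ft³, 47 ft³ left
storage unit 7: place 53 ft³, 47 ft³ left
storage unit 1: place 26 ft³, 1 ft³ left
storage unit 2: place 25 ft³, 2 ft³ left
storage unit 3: place 25 ft³, 3 ft³ left
storage unit 4: place 23 ft³, 8 ft³ left
storage unit 5: place 22 ft³, 13 ft³ left
storage unit 6: place 22 ft³, 25 ft³ left
storage unit 6: place 19 ft³, 6 ft³ left
storage unit 5: place 13 ft³, 0 ft³ left
storage unit 7: place 10 ft³, 37 ft³ left
storage unit 7: place 10 ft³, 27 ft³ left
Final storage units: [73,26] [73,25] [72,25] [69,23] [65,22,13] [53,22,19] [53,10,10].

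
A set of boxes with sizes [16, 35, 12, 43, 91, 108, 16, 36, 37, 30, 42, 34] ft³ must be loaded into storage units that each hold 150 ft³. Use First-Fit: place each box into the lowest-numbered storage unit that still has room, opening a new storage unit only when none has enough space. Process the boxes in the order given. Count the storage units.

16 ft³ → storage unit 1 (remaining 134 ft³)
35 ft³ → storage unit 1 (remaining 99 ft³)
12 ft³ → storage unit 1 (remaining 87 ft³)
43 ft³ → storage unit 1 (remaining 44 ft³)
91 ft³ → storage unit 2 (remaining 59 ft³)
108 ft³ → storage unit 3 (remaining 42 ft³)
16 ft³ → storage unit 1 (remaining 28 ft³)
36 ft³ → storage unit 2 (remaining 23 ft³)
37 ft³ → storage unit 3 (remaining 5 ft³)
30 ft³ → storage unit 4 (remaining 120 ft³)
42 ft³ → storage unit 4 (remaining 78 ft³)
34 ft³ → storage unit 4 (remaining 44 ft³)

4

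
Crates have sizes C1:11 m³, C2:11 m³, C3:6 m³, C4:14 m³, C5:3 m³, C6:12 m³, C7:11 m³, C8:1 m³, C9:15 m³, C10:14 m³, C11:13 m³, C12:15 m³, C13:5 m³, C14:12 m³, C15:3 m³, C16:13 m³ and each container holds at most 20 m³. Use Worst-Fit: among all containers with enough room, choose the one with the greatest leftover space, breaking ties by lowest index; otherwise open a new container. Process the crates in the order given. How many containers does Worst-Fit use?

container 1: place C1 (11 m³), 9 m³ left
container 2: place C2 (11 m³), 9 m³ left
container 1: place C3 (6 m³), 3 m³ left
container 3: place C4 (14 m³), 6 m³ left
container 2: place C5 (3 m³), 6 m³ left
container 4: place C6 (12 m³), 8 m³ left
container 5: place C7 (11 m³), 9 m³ left
container 5: place C8 (1 m³), 8 m³ left
container 6: place C9 (15 m³), 5 m³ left
container 7: place C10 (14 m³), 6 m³ left
container 8: place C11 (13 m³), 7 m³ left
container 9: place C12 (15 m³), 5 m³ left
container 4: place C13 (5 m³), 3 m³ left
container 10: place C14 (12 m³), 8 m³ left
container 5: place C15 (3 m³), 5 m³ left
container 11: place C16 (13 m³), 7 m³ left

11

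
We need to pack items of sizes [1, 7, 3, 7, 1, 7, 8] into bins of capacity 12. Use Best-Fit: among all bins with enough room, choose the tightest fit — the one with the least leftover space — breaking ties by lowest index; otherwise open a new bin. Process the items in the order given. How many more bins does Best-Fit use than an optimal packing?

Best-Fit: [1,7,3,1] [7] [7] [8] → 4 bins.
4 items exceed 6 (half the capacity), and no two of those can share a bin, so at least 4 bins are needed.
So 4 is already optimal.

0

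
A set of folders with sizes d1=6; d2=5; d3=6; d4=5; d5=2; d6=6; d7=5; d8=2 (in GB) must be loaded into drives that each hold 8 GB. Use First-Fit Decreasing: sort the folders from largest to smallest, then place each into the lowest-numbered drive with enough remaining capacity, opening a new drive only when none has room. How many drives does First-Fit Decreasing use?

6 drives

Sorted descending: 6, 6, 6, 5, 5, 5, 2, 2.
Put 6 GB in drive 1; 2 GB remain.
Put 6 GB in drive 2; 2 GB remain.
Put 6 GB in drive 3; 2 GB remain.
Put 5 GB in drive 4; 3 GB remain.
Put 5 GB in drive 5; 3 GB remain.
Put 5 GB in drive 6; 3 GB remain.
Put 2 GB in drive 1; 0 GB remain.
Put 2 GB in drive 2; 0 GB remain.
Final drives: [6,2] [6,2] [6] [5] [5] [5].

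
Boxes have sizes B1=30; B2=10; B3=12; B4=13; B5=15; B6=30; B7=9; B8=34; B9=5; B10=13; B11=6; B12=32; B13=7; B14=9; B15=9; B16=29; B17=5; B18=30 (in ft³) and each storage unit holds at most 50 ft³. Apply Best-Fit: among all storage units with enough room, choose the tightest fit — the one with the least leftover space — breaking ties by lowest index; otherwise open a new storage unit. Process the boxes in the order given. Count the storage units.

storage unit 1: place B1 (30 ft³), 20 ft³ left
storage unit 1: place B2 (10 ft³), 10 ft³ left
storage unit 2: place B3 (12 ft³), 38 ft³ left
storage unit 2: place B4 (13 ft³), 25 ft³ left
storage unit 2: place B5 (15 ft³), 10 ft³ left
storage unit 3: place B6 (30 ft³), 20 ft³ left
storage unit 1: place B7 (9 ft³), 1 ft³ left
storage unit 4: place B8 (34 ft³), 16 ft³ left
storage unit 2: place B9 (5 ft³), 5 ft³ left
storage unit 4: place B10 (13 ft³), 3 ft³ left
storage unit 3: place B11 (6 ft³), 14 ft³ left
storage unit 5: place B12 (32 ft³), 18 ft³ left
storage unit 3: place B13 (7 ft³), 7 ft³ left
storage unit 5: place B14 (9 ft³), 9 ft³ left
storage unit 5: place B15 (9 ft³), 0 ft³ left
storage unit 6: place B16 (29 ft³), 21 ft³ left
storage unit 2: place B17 (5 ft³), 0 ft³ left
storage unit 7: place B18 (30 ft³), 20 ft³ left

7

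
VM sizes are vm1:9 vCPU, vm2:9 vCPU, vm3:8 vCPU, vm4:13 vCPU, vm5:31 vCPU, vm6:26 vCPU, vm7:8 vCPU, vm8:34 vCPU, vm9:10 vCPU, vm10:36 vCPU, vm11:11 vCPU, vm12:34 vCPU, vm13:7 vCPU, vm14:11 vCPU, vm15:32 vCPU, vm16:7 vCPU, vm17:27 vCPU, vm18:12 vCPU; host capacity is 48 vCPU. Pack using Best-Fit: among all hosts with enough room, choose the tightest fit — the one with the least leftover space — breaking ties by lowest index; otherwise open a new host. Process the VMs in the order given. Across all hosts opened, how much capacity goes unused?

59

host 1: place vm1 (9 vCPU), 39 vCPU left
host 1: place vm2 (9 vCPU), 30 vCPU left
host 1: place vm3 (8 vCPU), 22 vCPU left
host 1: place vm4 (13 vCPU), 9 vCPU left
host 2: place vm5 (31 vCPU), 17 vCPU left
host 3: place vm6 (26 vCPU), 22 vCPU left
host 1: place vm7 (8 vCPU), 1 vCPU left
host 4: place vm8 (34 vCPU), 14 vCPU left
host 4: place vm9 (10 vCPU), 4 vCPU left
host 5: place vm10 (36 vCPU), 12 vCPU left
host 5: place vm11 (11 vCPU), 1 vCPU left
host 6: place vm12 (34 vCPU), 14 vCPU left
host 6: place vm13 (7 vCPU), 7 vCPU left
host 2: place vm14 (11 vCPU), 6 vCPU left
host 7: place vm15 (32 vCPU), 16 vCPU left
host 6: place vm16 (7 vCPU), 0 vCPU left
host 8: place vm17 (27 vCPU), 21 vCPU left
host 7: place vm18 (12 vCPU), 4 vCPU left
8 hosts × 48 vCPU = 384 vCPU; used 325 vCPU; unused 59 vCPU.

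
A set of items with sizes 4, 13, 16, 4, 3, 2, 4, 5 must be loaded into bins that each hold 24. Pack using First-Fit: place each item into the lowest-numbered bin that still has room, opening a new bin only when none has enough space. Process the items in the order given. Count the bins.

3 bins

bin 1: place 4, 20 left
bin 1: place 13, 7 left
bin 2: place 16, 8 left
bin 1: place 4, 3 left
bin 1: place 3, 0 left
bin 2: place 2, 6 left
bin 2: place 4, 2 left
bin 3: place 5, 19 left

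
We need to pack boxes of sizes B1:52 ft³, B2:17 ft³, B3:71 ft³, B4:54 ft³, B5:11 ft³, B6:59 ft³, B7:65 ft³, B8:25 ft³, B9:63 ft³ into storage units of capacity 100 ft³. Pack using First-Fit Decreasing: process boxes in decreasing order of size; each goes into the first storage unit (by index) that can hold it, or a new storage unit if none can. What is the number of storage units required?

6 storage units

Sorted descending: 71, 65, 63, 59, 54, 52, 25, 17, 11.
Put 71 ft³ in storage unit 1; 29 ft³ remain.
Put 65 ft³ in storage unit 2; 35 ft³ remain.
Put 63 ft³ in storage unit 3; 37 ft³ remain.
Put 59 ft³ in storage unit 4; 41 ft³ remain.
Put 54 ft³ in storage unit 5; 46 ft³ remain.
Put 52 ft³ in storage unit 6; 48 ft³ remain.
Put 25 ft³ in storage unit 1; 4 ft³ remain.
Put 17 ft³ in storage unit 2; 18 ft³ remain.
Put 11 ft³ in storage unit 2; 7 ft³ remain.
Final storage units: [71,25] [65,17,11] [63] [59] [54] [52].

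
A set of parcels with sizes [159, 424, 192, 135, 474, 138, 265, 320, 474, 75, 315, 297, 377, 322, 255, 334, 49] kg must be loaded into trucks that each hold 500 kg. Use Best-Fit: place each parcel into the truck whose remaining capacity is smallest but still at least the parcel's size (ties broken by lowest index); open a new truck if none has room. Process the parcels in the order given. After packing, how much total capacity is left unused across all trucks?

Put 159 kg in truck 1; 341 kg remain.
Put 424 kg in truck 2; 76 kg remain.
Put 192 kg in truck 1; 149 kg remain.
Put 135 kg in truck 1; 14 kg remain.
Put 474 kg in truck 3; 26 kg remain.
Put 138 kg in truck 4; 362 kg remain.
Put 265 kg in truck 4; 97 kg remain.
Put 320 kg in truck 5; 180 kg remain.
Put 474 kg in truck 6; 26 kg remain.
Put 75 kg in truck 2; 1 kg remain.
Put 315 kg in truck 7; 185 kg remain.
Put 297 kg in truck 8; 203 kg remain.
Put 377 kg in truck 9; 123 kg remain.
Put 322 kg in truck 10; 178 kg remain.
Put 255 kg in truck 11; 245 kg remain.
Put 334 kg in truck 12; 166 kg remain.
Put 49 kg in truck 4; 48 kg remain.
12 trucks × 500 kg = 6000 kg; used 4605 kg; unused 1395 kg.

1395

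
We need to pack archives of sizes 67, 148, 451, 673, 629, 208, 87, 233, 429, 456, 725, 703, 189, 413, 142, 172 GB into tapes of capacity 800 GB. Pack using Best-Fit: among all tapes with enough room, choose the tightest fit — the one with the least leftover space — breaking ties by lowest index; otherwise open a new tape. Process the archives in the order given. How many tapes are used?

67 GB → tape 1 (remaining 733 GB)
148 GB → tape 1 (remaining 585 GB)
451 GB → tape 1 (remaining 134 GB)
673 GB → tape 2 (remaining 127 GB)
629 GB → tape 3 (remaining 171 GB)
208 GB → tape 4 (remaining 592 GB)
87 GB → tape 2 (remaining 40 GB)
233 GB → tape 4 (remaining 359 GB)
429 GB → tape 5 (remaining 371 GB)
456 GB → tape 6 (remaining 344 GB)
725 GB → tape 7 (remaining 75 GB)
703 GB → tape 8 (remaining 97 GB)
189 GB → tape 6 (remaining 155 GB)
413 GB → tape 9 (remaining 387 GB)
142 GB → tape 6 (remaining 13 GB)
172 GB → tape 4 (remaining 187 GB)
Final tapes: [67,148,451] [673,87] [629] [208,233,172] [429] [456,189,142] [725] [703] [413].

9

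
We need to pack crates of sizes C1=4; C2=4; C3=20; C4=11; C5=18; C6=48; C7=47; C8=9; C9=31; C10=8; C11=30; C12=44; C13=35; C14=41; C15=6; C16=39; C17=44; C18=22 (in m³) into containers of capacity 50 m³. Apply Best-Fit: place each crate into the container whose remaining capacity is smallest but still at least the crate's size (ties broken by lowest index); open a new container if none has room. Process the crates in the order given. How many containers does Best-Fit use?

11

Put C1 (4 m³) in container 1; 46 m³ remain.
Put C2 (4 m³) in container 1; 42 m³ remain.
Put C3 (20 m³) in container 1; 22 m³ remain.
Put C4 (11 m³) in container 1; 11 m³ remain.
Put C5 (18 m³) in container 2; 32 m³ remain.
Put C6 (48 m³) in container 3; 2 m³ remain.
Put C7 (47 m³) in container 4; 3 m³ remain.
Put C8 (9 m³) in container 1; 2 m³ remain.
Put C9 (31 m³) in container 2; 1 m³ remain.
Put C10 (8 m³) in container 5; 42 m³ remain.
Put C11 (30 m³) in container 5; 12 m³ remain.
Put C12 (44 m³) in container 6; 6 m³ remain.
Put C13 (35 m³) in container 7; 15 m³ remain.
Put C14 (41 m³) in container 8; 9 m³ remain.
Put C15 (6 m³) in container 6; 0 m³ remain.
Put C16 (39 m³) in container 9; 11 m³ remain.
Put C17 (44 m³) in container 10; 6 m³ remain.
Put C18 (22 m³) in container 11; 28 m³ remain.
Final containers: [4,4,20,11,9] [18,31] [48] [47] [8,30] [44,6] [35] [41] [39] [44] [22].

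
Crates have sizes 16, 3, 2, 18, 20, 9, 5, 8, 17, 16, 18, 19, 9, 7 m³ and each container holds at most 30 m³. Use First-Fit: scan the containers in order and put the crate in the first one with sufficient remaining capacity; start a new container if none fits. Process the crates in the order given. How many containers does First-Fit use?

container 1: place 16 m³, 14 m³ left
container 1: place 3 m³, 11 m³ left
container 1: place 2 m³, 9 m³ left
container 2: place 18 m³, 12 m³ left
container 3: place 20 m³, 10 m³ left
container 1: place 9 m³, 0 m³ left
container 2: place 5 m³, 7 m³ left
container 3: place 8 m³, 2 m³ left
container 4: place 17 m³, 13 m³ left
container 5: place 16 m³, 14 m³ left
container 6: place 18 m³, 12 m³ left
container 7: place 19 m³, 11 m³ left
container 4: place 9 m³, 4 m³ left
container 2: place 7 m³, 0 m³ left

7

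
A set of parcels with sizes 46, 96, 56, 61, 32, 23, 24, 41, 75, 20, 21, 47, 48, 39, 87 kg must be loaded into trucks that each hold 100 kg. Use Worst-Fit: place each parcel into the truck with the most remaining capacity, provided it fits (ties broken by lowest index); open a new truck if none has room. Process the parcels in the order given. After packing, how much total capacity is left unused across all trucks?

184

truck 1: place 46 kg, 54 kg left
truck 2: place 96 kg, 4 kg left
truck 3: place 56 kg, 44 kg left
truck 4: place 61 kg, 39 kg left
truck 1: place 32 kg, 22 kg left
truck 3: place 23 kg, 21 kg left
truck 4: place 24 kg, 15 kg left
truck 5: place 41 kg, 59 kg left
truck 6: place 75 kg, 25 kg left
truck 5: place 20 kg, 39 kg left
truck 5: place 21 kg, 18 kg left
truck 7: place 47 kg, 53 kg left
truck 7: place 48 kg, 5 kg left
truck 8: place 39 kg, 61 kg left
truck 9: place 87 kg, 13 kg left
9 trucks × 100 kg = 900 kg; used 716 kg; unused 184 kg.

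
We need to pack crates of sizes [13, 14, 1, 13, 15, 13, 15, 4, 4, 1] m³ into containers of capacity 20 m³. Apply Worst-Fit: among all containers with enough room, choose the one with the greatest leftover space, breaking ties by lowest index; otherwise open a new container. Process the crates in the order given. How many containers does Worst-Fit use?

6

13 m³ → container 1 (remaining 7 m³)
14 m³ → container 2 (remaining 6 m³)
1 m³ → container 1 (remaining 6 m³)
13 m³ → container 3 (remaining 7 m³)
15 m³ → container 4 (remaining 5 m³)
13 m³ → container 5 (remaining 7 m³)
15 m³ → container 6 (remaining 5 m³)
4 m³ → container 3 (remaining 3 m³)
4 m³ → container 5 (remaining 3 m³)
1 m³ → container 1 (remaining 5 m³)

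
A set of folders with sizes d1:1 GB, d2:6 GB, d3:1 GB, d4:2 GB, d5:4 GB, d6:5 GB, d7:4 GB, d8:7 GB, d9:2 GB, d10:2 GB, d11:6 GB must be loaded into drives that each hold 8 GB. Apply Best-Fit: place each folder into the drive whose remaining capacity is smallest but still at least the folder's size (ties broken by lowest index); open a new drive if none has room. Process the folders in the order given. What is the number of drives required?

drive 1: place d1 (1 GB), 7 GB left
drive 1: place d2 (6 GB), 1 GB left
drive 1: place d3 (1 GB), 0 GB left
drive 2: place d4 (2 GB), 6 GB left
drive 2: place d5 (4 GB), 2 GB left
drive 3: place d6 (5 GB), 3 GB left
drive 4: place d7 (4 GB), 4 GB left
drive 5: place d8 (7 GB), 1 GB left
drive 2: place d9 (2 GB), 0 GB left
drive 3: place d10 (2 GB), 1 GB left
drive 6: place d11 (6 GB), 2 GB left

6 drives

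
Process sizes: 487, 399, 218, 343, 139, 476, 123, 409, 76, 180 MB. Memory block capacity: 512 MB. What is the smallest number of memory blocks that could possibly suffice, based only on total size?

Total size = 487 + 399 + 218 + 343 + 139 + 476 + 123 + 409 + 76 + 180 = 2850 MB.
⌈2850 / 512⌉ = 6.

6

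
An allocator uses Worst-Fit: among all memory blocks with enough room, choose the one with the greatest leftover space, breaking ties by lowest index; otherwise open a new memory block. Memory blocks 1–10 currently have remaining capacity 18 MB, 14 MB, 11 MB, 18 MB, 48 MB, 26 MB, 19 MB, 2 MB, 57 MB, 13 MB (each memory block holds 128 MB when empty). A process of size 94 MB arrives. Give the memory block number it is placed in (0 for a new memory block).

No memory block has ≥ 94 MB free, so a new memory block is opened.

0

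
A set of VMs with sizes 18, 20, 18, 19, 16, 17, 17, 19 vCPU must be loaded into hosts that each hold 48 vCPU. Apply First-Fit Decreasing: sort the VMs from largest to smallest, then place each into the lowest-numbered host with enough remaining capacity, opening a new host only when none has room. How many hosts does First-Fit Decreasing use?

Sorted descending: 20, 19, 19, 18, 18, 17, 17, 16.
Put 20 vCPU in host 1; 28 vCPU remain.
Put 19 vCPU in host 1; 9 vCPU remain.
Put 19 vCPU in host 2; 29 vCPU remain.
Put 18 vCPU in host 2; 11 vCPU remain.
Put 18 vCPU in host 3; 30 vCPU remain.
Put 17 vCPU in host 3; 13 vCPU remain.
Put 17 vCPU in host 4; 31 vCPU remain.
Put 16 vCPU in host 4; 15 vCPU remain.
Final hosts: [20,19] [19,18] [18,17] [17,16].

4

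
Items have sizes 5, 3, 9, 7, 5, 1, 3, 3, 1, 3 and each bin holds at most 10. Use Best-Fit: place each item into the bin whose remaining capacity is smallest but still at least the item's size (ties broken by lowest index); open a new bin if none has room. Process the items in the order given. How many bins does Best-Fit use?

Put 5 in bin 1; 5 remain.
Put 3 in bin 1; 2 remain.
Put 9 in bin 2; 1 remain.
Put 7 in bin 3; 3 remain.
Put 5 in bin 4; 5 remain.
Put 1 in bin 2; 0 remain.
Put 3 in bin 3; 0 remain.
Put 3 in bin 4; 2 remain.
Put 1 in bin 1; 1 remain.
Put 3 in bin 5; 7 remain.

5 bins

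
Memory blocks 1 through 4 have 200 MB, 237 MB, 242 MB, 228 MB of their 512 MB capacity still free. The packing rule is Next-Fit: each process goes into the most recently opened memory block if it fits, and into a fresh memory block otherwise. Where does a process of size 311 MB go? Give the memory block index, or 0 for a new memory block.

Next-Fit only looks at memory block 4, which has 228 MB free.
311 MB does not fit, so a new memory block is opened.

0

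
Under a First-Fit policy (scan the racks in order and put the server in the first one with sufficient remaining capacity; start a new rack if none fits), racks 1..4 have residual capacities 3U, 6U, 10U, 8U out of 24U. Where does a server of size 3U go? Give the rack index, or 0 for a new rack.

Racks with room: rack 1 (3U), rack 2 (6U), rack 3 (10U), rack 4 (8U).
The first with room is rack 1.

1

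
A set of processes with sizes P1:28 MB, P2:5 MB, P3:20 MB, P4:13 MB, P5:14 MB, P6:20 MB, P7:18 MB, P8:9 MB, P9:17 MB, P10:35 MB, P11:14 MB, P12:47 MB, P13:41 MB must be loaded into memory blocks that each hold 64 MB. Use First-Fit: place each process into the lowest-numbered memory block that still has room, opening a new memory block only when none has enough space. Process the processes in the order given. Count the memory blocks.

P1 (28 MB) → memory block 1 (remaining 36 MB)
P2 (5 MB) → memory block 1 (remaining 31 MB)
P3 (20 MB) → memory block 1 (remaining 11 MB)
P4 (13 MB) → memory block 2 (remaining 51 MB)
P5 (14 MB) → memory block 2 (remaining 37 MB)
P6 (20 MB) → memory block 2 (remaining 17 MB)
P7 (18 MB) → memory block 3 (remaining 46 MB)
P8 (9 MB) → memory block 1 (remaining 2 MB)
P9 (17 MB) → memory block 2 (remaining 0 MB)
P10 (35 MB) → memory block 3 (remaining 11 MB)
P11 (14 MB) → memory block 4 (remaining 50 MB)
P12 (47 MB) → memory block 4 (remaining 3 MB)
P13 (41 MB) → memory block 5 (remaining 23 MB)

5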